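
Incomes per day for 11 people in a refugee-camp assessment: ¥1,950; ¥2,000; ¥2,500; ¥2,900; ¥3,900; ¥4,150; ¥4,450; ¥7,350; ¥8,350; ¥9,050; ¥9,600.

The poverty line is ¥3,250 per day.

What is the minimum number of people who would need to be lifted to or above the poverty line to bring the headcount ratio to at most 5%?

4 of the 11 people are poor, so H = 4/11 = 0.364.
A headcount ratio of at most 5% allows at most ⌊0.05 × 11⌋ = 0 poor people.
So at least 4 − 0 = 4 must be lifted.

4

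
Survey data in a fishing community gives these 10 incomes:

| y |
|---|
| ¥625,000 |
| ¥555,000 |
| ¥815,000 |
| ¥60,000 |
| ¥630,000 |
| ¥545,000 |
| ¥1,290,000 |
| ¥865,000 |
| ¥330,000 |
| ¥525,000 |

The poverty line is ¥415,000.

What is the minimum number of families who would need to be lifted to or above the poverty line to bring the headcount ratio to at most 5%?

2

2 of the 10 families are poor, so H = 2/10 = 0.200.
A headcount ratio of at most 5% allows at most ⌊0.05 × 10⌋ = 0 poor families.
So at least 2 − 0 = 2 must be lifted.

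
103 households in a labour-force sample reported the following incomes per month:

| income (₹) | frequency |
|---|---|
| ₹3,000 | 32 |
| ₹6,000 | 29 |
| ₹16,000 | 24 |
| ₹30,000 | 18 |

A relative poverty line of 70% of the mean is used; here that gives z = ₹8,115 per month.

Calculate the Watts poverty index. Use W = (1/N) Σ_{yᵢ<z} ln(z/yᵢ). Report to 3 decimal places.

Poor units: 32×₹3,000, 29×₹6,000 (q = 61 of N = 103).
ln(z/y) terms: ln(8115/3000) = 0.9951 (×32); ln(8115/6000) = 0.3020 (×29).
W = 40.599948 / 103 = 0.394.

0.394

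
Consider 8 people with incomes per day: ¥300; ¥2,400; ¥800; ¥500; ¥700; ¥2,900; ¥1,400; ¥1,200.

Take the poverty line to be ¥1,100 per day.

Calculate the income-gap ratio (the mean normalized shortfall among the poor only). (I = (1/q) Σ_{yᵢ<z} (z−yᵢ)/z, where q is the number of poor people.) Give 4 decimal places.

0.4773

Below the line: ¥300, ¥500, ¥700, ¥800 (q = 4 of N = 8).
Relative gaps: 0.7273, 0.5455, 0.3636, 0.2727; sum = 1.909091.
The income-gap ratio divides by q (the poor only): 1.909091 / 4 = 0.4773.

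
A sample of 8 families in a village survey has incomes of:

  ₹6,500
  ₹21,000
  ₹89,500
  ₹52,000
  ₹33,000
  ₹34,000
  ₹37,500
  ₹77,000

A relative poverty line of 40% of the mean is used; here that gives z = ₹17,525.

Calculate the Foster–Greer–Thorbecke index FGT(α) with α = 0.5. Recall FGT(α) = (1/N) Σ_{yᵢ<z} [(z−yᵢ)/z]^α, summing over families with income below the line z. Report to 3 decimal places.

Below z: ₹6,500 (q = 1 of N = 8).
Gap ratios (z−y)/z: (17525−6500)/17525 = 0.6291.
Raised to α = 0.5: 0.79316.
Sum = 0.793159; FGT(0.5) = 0.793159 / 8 = 0.099.

0.099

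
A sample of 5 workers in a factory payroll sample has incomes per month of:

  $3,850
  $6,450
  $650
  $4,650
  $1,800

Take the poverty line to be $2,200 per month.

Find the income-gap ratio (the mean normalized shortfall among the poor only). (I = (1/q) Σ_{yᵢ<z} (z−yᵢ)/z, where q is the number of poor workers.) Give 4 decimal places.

Below z: $650, $1,800 (q = 2 of N = 5).
Shortfall ratios (z−y)/z: 0.7045, 0.1818; sum = 0.886364.
I averages over the q = 2 poor units only: 0.886364 / 2 = 0.4432.

0.4432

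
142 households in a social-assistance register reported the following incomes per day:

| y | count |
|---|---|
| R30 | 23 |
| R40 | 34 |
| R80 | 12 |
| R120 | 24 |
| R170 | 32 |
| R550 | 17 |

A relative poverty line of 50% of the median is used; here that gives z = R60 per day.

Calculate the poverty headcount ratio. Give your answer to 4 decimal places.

57 of the 142 households have income below R60.
H = 57/142 = 0.4014.

0.4014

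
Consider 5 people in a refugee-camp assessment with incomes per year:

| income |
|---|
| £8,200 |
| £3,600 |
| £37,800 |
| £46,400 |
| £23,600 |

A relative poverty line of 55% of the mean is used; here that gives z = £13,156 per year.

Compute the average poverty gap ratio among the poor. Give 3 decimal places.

0.552

Below z: £3,600, £8,200 (q = 2 of N = 5).
Shortfall ratios (z−y)/z: 0.7264, 0.3767; sum = 1.103071.
I averages over the q = 2 poor units only: 1.103071 / 2 = 0.552.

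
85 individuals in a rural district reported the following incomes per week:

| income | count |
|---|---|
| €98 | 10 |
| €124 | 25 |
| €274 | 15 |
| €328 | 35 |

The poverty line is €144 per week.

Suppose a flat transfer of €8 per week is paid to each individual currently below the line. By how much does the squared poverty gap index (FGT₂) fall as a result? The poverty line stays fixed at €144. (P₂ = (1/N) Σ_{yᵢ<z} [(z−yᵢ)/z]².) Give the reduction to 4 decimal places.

Before: below the line — 10×€98, 25×€124; squared poverty gap index (FGT₂) = 0.017679.
After the €8 transfer: below the line — 10×€106, 25×€132; squared poverty gap index (FGT₂) = 0.010235.
Reduction = 0.017679 − 0.010235 = 0.0074.

0.0074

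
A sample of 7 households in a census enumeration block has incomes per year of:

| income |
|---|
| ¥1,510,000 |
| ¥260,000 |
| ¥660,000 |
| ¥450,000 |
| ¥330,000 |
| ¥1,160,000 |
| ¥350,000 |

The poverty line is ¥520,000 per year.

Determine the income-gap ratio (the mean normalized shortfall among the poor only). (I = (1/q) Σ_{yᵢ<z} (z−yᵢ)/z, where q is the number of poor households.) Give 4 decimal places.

0.3317

Poor units: ¥260,000, ¥330,000, ¥350,000, ¥450,000 (q = 4 of N = 7).
Shortfall ratios (z−y)/z: 0.5000, 0.3654, 0.3269, 0.1346; sum = 1.326923.
The income-gap ratio divides by q (the poor only): 1.326923 / 4 = 0.3317.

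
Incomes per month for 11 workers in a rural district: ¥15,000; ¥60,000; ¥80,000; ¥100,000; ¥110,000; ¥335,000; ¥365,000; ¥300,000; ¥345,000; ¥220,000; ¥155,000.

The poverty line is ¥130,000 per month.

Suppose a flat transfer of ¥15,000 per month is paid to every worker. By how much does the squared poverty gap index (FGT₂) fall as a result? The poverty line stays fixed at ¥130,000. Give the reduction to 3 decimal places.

0.040

Before: below the line — ¥15,000, ¥60,000, ¥80,000, ¥100,000, ¥110,000; squared poverty gap index (FGT₂) = 0.11794.
After the ¥15,000 transfer: below the line — ¥30,000, ¥75,000, ¥95,000, ¥115,000, ¥125,000; squared poverty gap index (FGT₂) = 0.07800.
Reduction = 0.11794 − 0.07800 = 0.040.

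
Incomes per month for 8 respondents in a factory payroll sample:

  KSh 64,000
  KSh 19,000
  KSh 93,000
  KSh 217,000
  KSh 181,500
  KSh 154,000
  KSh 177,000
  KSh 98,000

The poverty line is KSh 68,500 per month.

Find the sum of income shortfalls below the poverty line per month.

KSh 54,000

Below the line: KSh 19,000, KSh 64,000 (q = 2 of N = 8).
Individual gaps: 68500−19000 = 49500; 68500−64000 = 4500.
Aggregate gap = KSh 54,000.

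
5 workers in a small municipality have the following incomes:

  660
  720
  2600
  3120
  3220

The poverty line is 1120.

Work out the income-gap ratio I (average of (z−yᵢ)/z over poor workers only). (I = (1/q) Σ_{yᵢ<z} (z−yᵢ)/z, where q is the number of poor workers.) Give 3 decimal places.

0.384

Poor units: 660, 720 (q = 2 of N = 5).
Relative gaps: 0.4107, 0.3571; sum = 0.767857.
I averages over the q = 2 poor units only: 0.767857 / 2 = 0.384.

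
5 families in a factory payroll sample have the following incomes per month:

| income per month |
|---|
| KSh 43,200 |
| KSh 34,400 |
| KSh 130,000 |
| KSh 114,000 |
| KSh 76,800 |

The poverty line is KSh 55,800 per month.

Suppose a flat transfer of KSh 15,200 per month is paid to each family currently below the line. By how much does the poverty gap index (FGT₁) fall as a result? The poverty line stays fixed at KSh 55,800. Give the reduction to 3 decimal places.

0.100

Before: below the line — KSh 34,400, KSh 43,200; poverty gap index (FGT₁) = 0.12186.
After the KSh 15,200 transfer: below the line — KSh 49,600; poverty gap index (FGT₁) = 0.02222.
Reduction = 0.12186 − 0.02222 = 0.100.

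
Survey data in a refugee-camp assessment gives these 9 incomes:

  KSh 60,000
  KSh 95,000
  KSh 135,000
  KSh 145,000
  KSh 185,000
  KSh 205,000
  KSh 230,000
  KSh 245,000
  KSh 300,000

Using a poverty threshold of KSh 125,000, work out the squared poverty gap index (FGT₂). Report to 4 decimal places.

Below the line: KSh 60,000, KSh 95,000 (q = 2 of N = 9).
Shortfall ratios: (125000−60000)/125000 = 0.5200; (125000−95000)/125000 = 0.2400.
Squared: 0.2704; 0.0576.
Sum = 0.328000; P₂ = 0.328000 / 9 = 0.0364.

0.0364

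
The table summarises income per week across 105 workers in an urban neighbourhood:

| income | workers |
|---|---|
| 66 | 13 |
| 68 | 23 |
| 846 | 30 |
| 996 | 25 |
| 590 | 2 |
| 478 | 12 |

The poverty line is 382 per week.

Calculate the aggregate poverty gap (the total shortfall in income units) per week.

11330

Below the line: 13×66, 23×68 (q = 36 of N = 105).
Individual gaps: 13×(382−66) = 4108; 23×(382−68) = 7222.
Aggregate gap = 11330.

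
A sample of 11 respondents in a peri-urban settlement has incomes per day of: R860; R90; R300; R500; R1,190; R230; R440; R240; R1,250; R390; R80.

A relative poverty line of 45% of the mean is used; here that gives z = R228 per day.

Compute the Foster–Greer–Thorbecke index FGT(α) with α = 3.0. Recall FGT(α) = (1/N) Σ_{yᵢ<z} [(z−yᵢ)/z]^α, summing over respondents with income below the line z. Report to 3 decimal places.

Below z: R80, R90 (q = 2 of N = 11).
Gap ratios (z−y)/z: (228−80)/228 = 0.6491; (228−90)/228 = 0.6053.
Raised to α = 3.0: 0.27351; 0.22173.
Sum = 0.495249; FGT(3.0) = 0.495249 / 11 = 0.045.

0.045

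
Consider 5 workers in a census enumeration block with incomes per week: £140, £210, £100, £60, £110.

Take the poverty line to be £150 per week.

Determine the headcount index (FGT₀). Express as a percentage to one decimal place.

4 of the 5 workers have income below £150.
H = 4/5 = 80.0%.

80.0%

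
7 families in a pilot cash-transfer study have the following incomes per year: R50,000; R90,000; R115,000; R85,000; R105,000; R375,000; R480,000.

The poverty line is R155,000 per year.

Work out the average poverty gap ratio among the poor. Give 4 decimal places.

0.4258

Below the line: R50,000, R85,000, R90,000, R105,000, R115,000 (q = 5 of N = 7).
Shortfall ratios (z−y)/z: 0.6774, 0.4516, 0.4194, 0.3226, 0.2581; sum = 2.129032.
The income-gap ratio divides by q (the poor only): 2.129032 / 5 = 0.4258.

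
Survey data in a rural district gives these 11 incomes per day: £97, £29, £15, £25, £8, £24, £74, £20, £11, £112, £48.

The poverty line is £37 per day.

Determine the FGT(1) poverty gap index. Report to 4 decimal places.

0.3120

Poor units: £8, £11, £15, £20, £24, £25, £29 (q = 7 of N = 11).
Relative gaps: (37−8)/37 = 0.7838; (37−11)/37 = 0.7027; (37−15)/37 = 0.5946; (37−20)/37 = 0.4595; (37−24)/37 = 0.3514; (37−25)/37 = 0.3243; (37−29)/37 = 0.2162.
Σ = 3.432432. Dividing by the full population N = 11 gives P₁ = 0.3120.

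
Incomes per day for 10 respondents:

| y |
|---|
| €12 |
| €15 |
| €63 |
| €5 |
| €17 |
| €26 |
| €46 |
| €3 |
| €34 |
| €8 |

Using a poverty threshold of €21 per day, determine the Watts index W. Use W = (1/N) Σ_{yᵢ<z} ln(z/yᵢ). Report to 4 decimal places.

0.5453

Incomes under z: €3, €5, €8, €12, €15, €17 (q = 6 of N = 10).
ln(z/y) terms: ln(21/3) = 1.9459; ln(21/5) = 1.4351; ln(21/8) = 0.9651; ln(21/12) = 0.5596; ln(21/15) = 0.3365; ln(21/17) = 0.2113.
W = 5.453473 / 10 = 0.5453.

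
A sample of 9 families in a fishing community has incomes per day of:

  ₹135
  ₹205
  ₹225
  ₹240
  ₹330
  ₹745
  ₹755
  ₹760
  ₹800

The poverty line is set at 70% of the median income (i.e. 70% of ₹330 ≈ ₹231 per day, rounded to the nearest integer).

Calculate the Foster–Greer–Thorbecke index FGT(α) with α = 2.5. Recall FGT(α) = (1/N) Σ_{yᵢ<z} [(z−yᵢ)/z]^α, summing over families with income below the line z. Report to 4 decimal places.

0.0129

Below the line: ₹135, ₹205, ₹225 (q = 3 of N = 9).
Shortfall ratios: (231−135)/231 = 0.4156; (231−205)/231 = 0.1126; (231−225)/231 = 0.0260.
Raised to α = 2.5: 0.11134; 0.00425; 0.00011.
Sum = 0.115698; FGT(2.5) = 0.115698 / 9 = 0.0129.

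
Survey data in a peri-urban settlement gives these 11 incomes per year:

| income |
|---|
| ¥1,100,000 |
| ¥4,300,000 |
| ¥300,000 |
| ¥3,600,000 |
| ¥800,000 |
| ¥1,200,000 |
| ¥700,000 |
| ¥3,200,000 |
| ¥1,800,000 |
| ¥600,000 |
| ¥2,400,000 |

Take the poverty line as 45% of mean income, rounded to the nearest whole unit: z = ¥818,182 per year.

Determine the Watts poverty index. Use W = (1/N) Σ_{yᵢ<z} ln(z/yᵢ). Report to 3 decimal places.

0.136

Incomes under z: ¥300,000, ¥600,000, ¥700,000, ¥800,000 (q = 4 of N = 11).
Log shortfalls: ln(818182/300000) = 1.0033; ln(818182/600000) = 0.3102; ln(818182/700000) = 0.1560; ln(818182/800000) = 0.0225.
W = 1.491935 / 11 = 0.136.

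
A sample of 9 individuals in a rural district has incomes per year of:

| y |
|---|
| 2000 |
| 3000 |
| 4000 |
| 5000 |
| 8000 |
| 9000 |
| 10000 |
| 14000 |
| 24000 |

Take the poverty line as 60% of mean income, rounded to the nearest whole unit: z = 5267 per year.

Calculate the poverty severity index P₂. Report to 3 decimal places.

0.070

Below the line: 2000, 3000, 4000, 5000 (q = 4 of N = 9).
Gap ratios (z−y)/z: (5267−2000)/5267 = 0.6203; (5267−3000)/5267 = 0.4304; (5267−4000)/5267 = 0.2406; (5267−5000)/5267 = 0.0507.
Squared: 0.3847; 0.1853; 0.0579; 0.0026.
Sum = 0.630438; P₂ = 0.630438 / 9 = 0.070.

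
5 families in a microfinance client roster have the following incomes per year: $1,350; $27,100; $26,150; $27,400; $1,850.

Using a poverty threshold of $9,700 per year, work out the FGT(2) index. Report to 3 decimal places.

0.279

Poor units: $1,350, $1,850 (q = 2 of N = 5).
Normalized shortfalls: (9700−1350)/9700 = 0.8608; (9700−1850)/9700 = 0.8093.
Squared: 0.7410; 0.6549.
Sum = 1.395951; P₂ = 1.395951 / 5 = 0.279.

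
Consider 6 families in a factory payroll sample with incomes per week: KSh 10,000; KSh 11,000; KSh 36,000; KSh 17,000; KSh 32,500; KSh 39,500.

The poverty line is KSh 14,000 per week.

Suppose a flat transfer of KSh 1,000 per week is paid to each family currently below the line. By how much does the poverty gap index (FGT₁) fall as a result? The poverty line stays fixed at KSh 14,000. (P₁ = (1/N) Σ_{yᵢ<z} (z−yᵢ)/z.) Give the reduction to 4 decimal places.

Before: below the line — KSh 10,000, KSh 11,000; poverty gap index (FGT₁) = 0.083333.
After the KSh 1,000 transfer: below the line — KSh 11,000, KSh 12,000; poverty gap index (FGT₁) = 0.059524.
Reduction = 0.083333 − 0.059524 = 0.0238.

0.0238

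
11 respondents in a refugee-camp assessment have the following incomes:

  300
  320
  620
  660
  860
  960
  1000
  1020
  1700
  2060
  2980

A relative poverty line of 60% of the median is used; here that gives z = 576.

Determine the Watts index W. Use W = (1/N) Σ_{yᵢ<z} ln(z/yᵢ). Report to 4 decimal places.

0.1127

Below the line: 300, 320 (q = 2 of N = 11).
Log gaps: ln(576/300) = 0.6523; ln(576/320) = 0.5878.
W = 1.240112 / 11 = 0.1127.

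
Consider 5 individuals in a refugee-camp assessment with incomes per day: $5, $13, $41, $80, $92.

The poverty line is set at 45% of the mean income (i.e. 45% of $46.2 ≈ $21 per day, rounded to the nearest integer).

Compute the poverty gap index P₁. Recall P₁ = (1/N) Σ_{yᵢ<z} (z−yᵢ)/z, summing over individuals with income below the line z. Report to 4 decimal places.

Below the line: $5, $13 (q = 2 of N = 5).
Gap ratios (z−y)/z: (21−5)/21 = 0.7619; (21−13)/21 = 0.3810.
Σ = 1.142857. Dividing by the full population N = 5 gives P₁ = 0.2286.

0.2286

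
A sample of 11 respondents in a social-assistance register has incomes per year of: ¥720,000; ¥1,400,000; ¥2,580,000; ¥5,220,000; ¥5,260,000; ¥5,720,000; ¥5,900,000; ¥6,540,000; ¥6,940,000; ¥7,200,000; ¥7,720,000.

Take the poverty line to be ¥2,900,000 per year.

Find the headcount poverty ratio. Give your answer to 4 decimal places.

3 of the 11 respondents have income below ¥2,900,000.
H = 3/11 = 0.2727.

0.2727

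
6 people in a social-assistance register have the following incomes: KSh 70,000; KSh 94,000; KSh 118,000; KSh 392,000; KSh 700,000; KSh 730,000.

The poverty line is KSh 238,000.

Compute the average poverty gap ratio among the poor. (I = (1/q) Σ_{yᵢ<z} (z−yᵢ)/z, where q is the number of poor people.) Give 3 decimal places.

Below z: KSh 70,000, KSh 94,000, KSh 118,000 (q = 3 of N = 6).
Shortfall ratios (z−y)/z: 0.7059, 0.6050, 0.5042; sum = 1.815126.
The income-gap ratio divides by q (the poor only): 1.815126 / 3 = 0.605.

0.605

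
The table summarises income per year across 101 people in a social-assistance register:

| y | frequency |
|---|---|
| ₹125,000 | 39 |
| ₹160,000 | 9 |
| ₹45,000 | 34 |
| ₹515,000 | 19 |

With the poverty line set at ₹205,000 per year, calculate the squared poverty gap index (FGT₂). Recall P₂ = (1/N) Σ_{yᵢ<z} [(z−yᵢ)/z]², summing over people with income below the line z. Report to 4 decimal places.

0.2682

Incomes under z: 34×₹45,000, 39×₹125,000, 9×₹160,000 (q = 82 of N = 101).
Normalized shortfalls: (205000−45000)/205000 = 0.7805 (×34); (205000−125000)/205000 = 0.3902 (×39); (205000−160000)/205000 = 0.2195 (×9).
Squared: 0.6092 (×34); 0.1523 (×39); 0.0482 (×9).
Sum = 27.084474; P₂ = 27.084474 / 101 = 0.2682.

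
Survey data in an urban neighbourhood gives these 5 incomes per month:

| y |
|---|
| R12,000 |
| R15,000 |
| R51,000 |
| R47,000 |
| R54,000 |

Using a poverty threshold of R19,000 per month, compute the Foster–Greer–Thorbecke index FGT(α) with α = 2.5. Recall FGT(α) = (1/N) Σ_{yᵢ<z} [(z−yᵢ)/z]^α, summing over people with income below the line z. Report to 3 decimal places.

0.021

Below the line: R12,000, R15,000 (q = 2 of N = 5).
Shortfall ratios: (19000−12000)/19000 = 0.3684; (19000−15000)/19000 = 0.2105.
Raised to α = 2.5: 0.08239; 0.02034.
Sum = 0.102723; FGT(2.5) = 0.102723 / 5 = 0.021.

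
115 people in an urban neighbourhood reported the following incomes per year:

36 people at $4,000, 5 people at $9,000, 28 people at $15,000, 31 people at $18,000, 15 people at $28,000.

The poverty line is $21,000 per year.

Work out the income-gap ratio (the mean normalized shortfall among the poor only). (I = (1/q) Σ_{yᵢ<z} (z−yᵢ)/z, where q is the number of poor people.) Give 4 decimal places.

0.4443

Below z: 36×$4,000, 5×$9,000, 28×$15,000, 31×$18,000 (q = 100 of N = 115).
Shortfall ratios (z−y)/z: 0.8095 (×36), 0.5714 (×5), 0.2857 (×28), 0.1429 (×31); sum = 44.428571.
The income-gap ratio divides by q (the poor only): 44.428571 / 100 = 0.4443.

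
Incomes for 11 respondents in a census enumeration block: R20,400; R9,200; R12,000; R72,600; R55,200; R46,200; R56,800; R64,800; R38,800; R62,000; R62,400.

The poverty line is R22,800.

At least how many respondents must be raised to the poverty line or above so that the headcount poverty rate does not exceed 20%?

3 of the 11 respondents are poor, so H = 3/11 = 0.273.
A headcount ratio of at most 20% allows at most ⌊0.20 × 11⌋ = 2 poor respondents.
So at least 3 − 2 = 1 must be lifted.

1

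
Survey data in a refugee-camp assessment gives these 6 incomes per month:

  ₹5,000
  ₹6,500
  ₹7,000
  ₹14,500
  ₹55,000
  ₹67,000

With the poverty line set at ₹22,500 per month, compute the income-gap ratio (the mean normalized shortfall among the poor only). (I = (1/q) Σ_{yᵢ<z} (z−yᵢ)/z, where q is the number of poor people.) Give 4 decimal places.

0.6333

Below the line: ₹5,000, ₹6,500, ₹7,000, ₹14,500 (q = 4 of N = 6).
Shortfall ratios (z−y)/z: 0.7778, 0.7111, 0.6889, 0.3556; sum = 2.533333.
The income-gap ratio divides by q (the poor only): 2.533333 / 4 = 0.6333.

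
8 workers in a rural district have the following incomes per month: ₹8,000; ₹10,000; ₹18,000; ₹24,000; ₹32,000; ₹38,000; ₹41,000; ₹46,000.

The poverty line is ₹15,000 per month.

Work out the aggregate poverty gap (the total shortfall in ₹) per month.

Incomes under z: ₹8,000, ₹10,000 (q = 2 of N = 8).
Individual gaps: 15000−8000 = 7000; 15000−10000 = 5000.
Aggregate gap = ₹12,000.

₹12,000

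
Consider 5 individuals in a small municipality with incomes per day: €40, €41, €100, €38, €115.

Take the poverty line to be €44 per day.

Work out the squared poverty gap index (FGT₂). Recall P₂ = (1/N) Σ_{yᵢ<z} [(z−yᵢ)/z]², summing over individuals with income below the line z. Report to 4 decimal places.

Poor units: €38, €40, €41 (q = 3 of N = 5).
Normalized shortfalls: (44−38)/44 = 0.1364; (44−40)/44 = 0.0909; (44−41)/44 = 0.0682.
Squared: 0.0186; 0.0083; 0.0046.
Sum = 0.031508; P₂ = 0.031508 / 5 = 0.0063.

0.0063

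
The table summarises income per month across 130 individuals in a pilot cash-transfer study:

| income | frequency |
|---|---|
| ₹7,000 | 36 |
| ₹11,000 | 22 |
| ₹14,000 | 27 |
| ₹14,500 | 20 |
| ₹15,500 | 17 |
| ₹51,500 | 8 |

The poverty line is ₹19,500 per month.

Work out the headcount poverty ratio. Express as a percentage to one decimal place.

122 of the 130 individuals have income below ₹19,500.
H = 122/130 = 93.8%.

93.8%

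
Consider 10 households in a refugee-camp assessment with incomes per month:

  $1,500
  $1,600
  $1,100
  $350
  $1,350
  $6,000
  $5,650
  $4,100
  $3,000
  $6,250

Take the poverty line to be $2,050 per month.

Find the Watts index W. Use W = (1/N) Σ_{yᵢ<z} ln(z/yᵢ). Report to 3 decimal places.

0.337

Poor units: $350, $1,100, $1,350, $1,500, $1,600 (q = 5 of N = 10).
ln(z/y) terms: ln(2050/350) = 1.7677; ln(2050/1100) = 0.6225; ln(2050/1350) = 0.4177; ln(2050/1500) = 0.3124; ln(2050/1600) = 0.2478.
W = 3.368138 / 10 = 0.337.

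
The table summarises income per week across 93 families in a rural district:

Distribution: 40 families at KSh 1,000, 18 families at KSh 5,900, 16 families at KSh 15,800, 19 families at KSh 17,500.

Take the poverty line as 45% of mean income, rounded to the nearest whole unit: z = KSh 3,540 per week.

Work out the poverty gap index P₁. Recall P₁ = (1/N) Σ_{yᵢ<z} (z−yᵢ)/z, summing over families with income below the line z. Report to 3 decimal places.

0.309

Poor units: 40×KSh 1,000 (q = 40 of N = 93).
Gap ratios (z−y)/z: (3540−1000)/3540 = 0.7175 (×40).
Sum of shortfalls = 28.700565; P₁ averages over all N: 28.700565 / 93 = 0.309.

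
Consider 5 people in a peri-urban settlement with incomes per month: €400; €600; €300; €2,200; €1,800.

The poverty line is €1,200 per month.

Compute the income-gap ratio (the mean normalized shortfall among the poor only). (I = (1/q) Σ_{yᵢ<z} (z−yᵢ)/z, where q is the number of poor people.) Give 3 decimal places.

0.639

Below z: €300, €400, €600 (q = 3 of N = 5).
Relative gaps: 0.7500, 0.6667, 0.5000; sum = 1.916667.
The income-gap ratio divides by q (the poor only): 1.916667 / 3 = 0.639.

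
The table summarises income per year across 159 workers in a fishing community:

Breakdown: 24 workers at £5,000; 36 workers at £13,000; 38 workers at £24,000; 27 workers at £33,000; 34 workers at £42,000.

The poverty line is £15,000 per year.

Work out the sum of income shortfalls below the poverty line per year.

Below z: 24×£5,000, 36×£13,000 (q = 60 of N = 159).
Individual gaps: 24×(15000−5000) = 240000; 36×(15000−13000) = 72000.
Aggregate gap = £312,000.

£312,000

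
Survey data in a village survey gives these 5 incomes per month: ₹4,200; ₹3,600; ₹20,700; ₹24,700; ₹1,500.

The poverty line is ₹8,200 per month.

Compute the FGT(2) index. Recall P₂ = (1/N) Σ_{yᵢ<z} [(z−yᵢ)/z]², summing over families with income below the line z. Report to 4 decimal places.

0.2441

Below z: ₹1,500, ₹3,600, ₹4,200 (q = 3 of N = 5).
Shortfall ratios: (8200−1500)/8200 = 0.8171; (8200−3600)/8200 = 0.5610; (8200−4200)/8200 = 0.4878.
Squared: 0.6676; 0.3147; 0.2380.
Sum = 1.220256; P₂ = 1.220256 / 5 = 0.2441.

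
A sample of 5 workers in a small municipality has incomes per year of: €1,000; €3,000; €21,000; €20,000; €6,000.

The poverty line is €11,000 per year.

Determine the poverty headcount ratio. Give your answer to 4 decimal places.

3 of the 5 workers have income below €11,000.
H = 3/5 = 0.6000.

0.6000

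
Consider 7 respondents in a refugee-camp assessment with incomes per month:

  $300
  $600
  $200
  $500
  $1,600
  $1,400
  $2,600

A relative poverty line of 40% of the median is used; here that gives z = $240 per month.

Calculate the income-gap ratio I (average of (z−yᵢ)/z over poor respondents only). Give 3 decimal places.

Below z: $200 (q = 1 of N = 7).
Shortfall ratios (z−y)/z: 0.1667; sum = 0.166667.
The income-gap ratio divides by q (the poor only): 0.166667 / 1 = 0.167.

0.167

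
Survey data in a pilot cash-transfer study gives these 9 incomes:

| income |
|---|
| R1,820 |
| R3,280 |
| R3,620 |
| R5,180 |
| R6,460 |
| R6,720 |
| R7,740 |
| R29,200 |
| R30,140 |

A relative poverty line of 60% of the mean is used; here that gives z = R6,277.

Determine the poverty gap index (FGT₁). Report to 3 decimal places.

Incomes under z: R1,820, R3,280, R3,620, R5,180 (q = 4 of N = 9).
Gap ratios (z−y)/z: (6277−1820)/6277 = 0.7101; (6277−3280)/6277 = 0.4775; (6277−3620)/6277 = 0.4233; (6277−5180)/6277 = 0.1748.
Σ = 1.785566. Dividing by the full population N = 9 gives P₁ = 0.198.

0.198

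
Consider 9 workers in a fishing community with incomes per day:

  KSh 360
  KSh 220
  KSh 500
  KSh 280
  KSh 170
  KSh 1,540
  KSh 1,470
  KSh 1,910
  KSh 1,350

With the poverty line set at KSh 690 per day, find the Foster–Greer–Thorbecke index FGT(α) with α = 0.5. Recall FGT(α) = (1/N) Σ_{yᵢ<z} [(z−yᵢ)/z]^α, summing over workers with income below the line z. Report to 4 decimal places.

Incomes under z: KSh 170, KSh 220, KSh 280, KSh 360, KSh 500 (q = 5 of N = 9).
Gap ratios (z−y)/z: (690−170)/690 = 0.7536; (690−220)/690 = 0.6812; (690−280)/690 = 0.5942; (690−360)/690 = 0.4783; (690−500)/690 = 0.2754.
Raised to α = 0.5: 0.86811; 0.82532; 0.77085; 0.69156; 0.52475.
Sum = 3.680598; FGT(0.5) = 3.680598 / 9 = 0.4090.

0.4090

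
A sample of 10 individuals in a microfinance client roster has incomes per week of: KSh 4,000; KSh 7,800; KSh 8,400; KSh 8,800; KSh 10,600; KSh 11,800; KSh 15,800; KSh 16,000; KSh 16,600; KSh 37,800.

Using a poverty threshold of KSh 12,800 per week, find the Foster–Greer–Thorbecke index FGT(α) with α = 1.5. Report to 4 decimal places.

0.1284

Incomes under z: KSh 4,000, KSh 7,800, KSh 8,400, KSh 8,800, KSh 10,600, KSh 11,800 (q = 6 of N = 10).
Gap ratios (z−y)/z: (12800−4000)/12800 = 0.6875; (12800−7800)/12800 = 0.3906; (12800−8400)/12800 = 0.3438; (12800−8800)/12800 = 0.3125; (12800−10600)/12800 = 0.1719; (12800−11800)/12800 = 0.0781.
Raised to α = 1.5: 0.57004; 0.24414; 0.20154; 0.17469; 0.07126; 0.02184.
Sum = 1.283512; FGT(1.5) = 1.283512 / 10 = 0.1284.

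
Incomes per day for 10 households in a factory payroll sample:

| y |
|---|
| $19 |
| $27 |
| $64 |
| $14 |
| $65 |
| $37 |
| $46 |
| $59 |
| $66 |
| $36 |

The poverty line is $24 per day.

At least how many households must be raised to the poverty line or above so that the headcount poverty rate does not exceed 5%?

2 of the 10 households are poor, so H = 2/10 = 0.200.
A headcount ratio of at most 5% allows at most ⌊0.05 × 10⌋ = 0 poor households.
So at least 2 − 0 = 2 must be lifted.

2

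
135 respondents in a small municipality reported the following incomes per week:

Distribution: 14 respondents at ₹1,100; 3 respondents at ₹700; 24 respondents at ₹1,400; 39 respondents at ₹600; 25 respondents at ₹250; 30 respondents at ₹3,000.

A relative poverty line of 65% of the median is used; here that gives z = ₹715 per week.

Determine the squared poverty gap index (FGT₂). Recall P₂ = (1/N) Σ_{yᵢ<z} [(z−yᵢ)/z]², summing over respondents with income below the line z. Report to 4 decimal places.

Below the line: 25×₹250, 39×₹600, 3×₹700 (q = 67 of N = 135).
Relative gaps: (715−250)/715 = 0.6503 (×25); (715−600)/715 = 0.1608 (×39); (715−700)/715 = 0.0210 (×3).
Squared: 0.4230 (×25); 0.0259 (×39); 0.0004 (×3).
Sum = 11.584087; P₂ = 11.584087 / 135 = 0.0858.

0.0858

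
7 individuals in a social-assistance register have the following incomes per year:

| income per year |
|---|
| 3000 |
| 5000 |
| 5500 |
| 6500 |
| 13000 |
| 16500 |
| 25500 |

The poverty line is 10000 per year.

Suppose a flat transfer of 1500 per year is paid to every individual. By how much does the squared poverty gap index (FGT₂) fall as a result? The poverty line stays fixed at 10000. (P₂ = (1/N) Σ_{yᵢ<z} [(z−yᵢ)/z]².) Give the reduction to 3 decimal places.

Before: below the line — 3000, 5000, 5500, 6500; squared poverty gap index (FGT₂) = 0.15214.
After the 1500 transfer: below the line — 4500, 6500, 7000, 8000; squared poverty gap index (FGT₂) = 0.07929.
Reduction = 0.15214 − 0.07929 = 0.073.

0.073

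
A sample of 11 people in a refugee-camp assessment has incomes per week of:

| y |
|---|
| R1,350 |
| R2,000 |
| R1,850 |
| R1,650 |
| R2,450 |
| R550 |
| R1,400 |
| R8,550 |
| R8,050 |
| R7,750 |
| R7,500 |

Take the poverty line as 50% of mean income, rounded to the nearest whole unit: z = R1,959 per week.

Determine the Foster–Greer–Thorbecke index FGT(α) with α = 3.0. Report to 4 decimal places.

0.0390

Below the line: R550, R1,350, R1,400, R1,650, R1,850 (q = 5 of N = 11).
Gap ratios (z−y)/z: (1959−550)/1959 = 0.7192; (1959−1350)/1959 = 0.3109; (1959−1400)/1959 = 0.2853; (1959−1650)/1959 = 0.1577; (1959−1850)/1959 = 0.0556.
Raised to α = 3.0: 0.37207; 0.03004; 0.02323; 0.00392; 0.00017.
Sum = 0.429449; FGT(3.0) = 0.429449 / 11 = 0.0390.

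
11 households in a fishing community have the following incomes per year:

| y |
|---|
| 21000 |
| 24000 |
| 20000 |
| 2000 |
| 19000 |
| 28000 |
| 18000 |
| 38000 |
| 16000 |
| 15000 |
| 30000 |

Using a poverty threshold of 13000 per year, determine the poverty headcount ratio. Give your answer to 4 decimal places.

1 of the 11 households have income below 13000.
H = 1/11 = 0.0909.

0.0909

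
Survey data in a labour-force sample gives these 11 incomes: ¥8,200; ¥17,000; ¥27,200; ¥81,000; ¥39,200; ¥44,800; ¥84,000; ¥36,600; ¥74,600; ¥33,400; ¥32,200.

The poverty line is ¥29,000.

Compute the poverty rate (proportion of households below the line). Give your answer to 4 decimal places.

3 of the 11 households have income below ¥29,000.
H = 3/11 = 0.2727.

0.2727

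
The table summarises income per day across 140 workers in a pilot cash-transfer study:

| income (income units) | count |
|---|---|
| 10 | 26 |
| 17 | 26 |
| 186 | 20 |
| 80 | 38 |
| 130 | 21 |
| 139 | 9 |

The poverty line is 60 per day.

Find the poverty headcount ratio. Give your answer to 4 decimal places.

0.3714

52 of the 140 workers have income below 60.
H = 52/140 = 0.3714.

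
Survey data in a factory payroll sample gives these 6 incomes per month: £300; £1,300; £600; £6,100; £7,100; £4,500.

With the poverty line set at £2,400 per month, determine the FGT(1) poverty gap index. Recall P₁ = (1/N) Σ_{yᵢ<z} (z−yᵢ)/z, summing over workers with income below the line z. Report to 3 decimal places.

0.347

Below z: £300, £600, £1,300 (q = 3 of N = 6).
Gap ratios (z−y)/z: (2400−300)/2400 = 0.8750; (2400−600)/2400 = 0.7500; (2400−1300)/2400 = 0.4583.
Σ = 2.083333. Dividing by the full population N = 6 gives P₁ = 0.347.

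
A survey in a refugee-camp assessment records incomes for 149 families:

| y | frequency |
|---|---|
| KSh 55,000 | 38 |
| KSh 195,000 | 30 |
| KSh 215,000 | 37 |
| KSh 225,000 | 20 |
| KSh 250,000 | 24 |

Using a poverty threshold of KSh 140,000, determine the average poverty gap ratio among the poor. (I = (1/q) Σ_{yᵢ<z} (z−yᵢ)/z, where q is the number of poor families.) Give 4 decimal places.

0.6071

Below the line: 38×KSh 55,000 (q = 38 of N = 149).
Shortfall ratios (z−y)/z: 0.6071 (×38); sum = 23.071429.
I averages over the q = 38 poor units only: 23.071429 / 38 = 0.6071.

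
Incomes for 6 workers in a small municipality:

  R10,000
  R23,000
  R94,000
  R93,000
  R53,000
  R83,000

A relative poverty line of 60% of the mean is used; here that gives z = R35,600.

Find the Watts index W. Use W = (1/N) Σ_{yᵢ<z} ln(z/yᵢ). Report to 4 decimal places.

0.2844

Poor units: R10,000, R23,000 (q = 2 of N = 6).
Log shortfalls: ln(35600/10000) = 1.2698; ln(35600/23000) = 0.4369.
W = 1.706612 / 6 = 0.2844.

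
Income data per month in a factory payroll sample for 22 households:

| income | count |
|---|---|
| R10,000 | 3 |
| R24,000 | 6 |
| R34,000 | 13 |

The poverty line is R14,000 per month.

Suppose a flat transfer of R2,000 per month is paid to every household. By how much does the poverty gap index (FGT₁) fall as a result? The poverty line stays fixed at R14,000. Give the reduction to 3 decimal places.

Before: below the line — 3×R10,000; poverty gap index (FGT₁) = 0.03896.
After the R2,000 transfer: below the line — 3×R12,000; poverty gap index (FGT₁) = 0.01948.
Reduction = 0.03896 − 0.01948 = 0.019.

0.019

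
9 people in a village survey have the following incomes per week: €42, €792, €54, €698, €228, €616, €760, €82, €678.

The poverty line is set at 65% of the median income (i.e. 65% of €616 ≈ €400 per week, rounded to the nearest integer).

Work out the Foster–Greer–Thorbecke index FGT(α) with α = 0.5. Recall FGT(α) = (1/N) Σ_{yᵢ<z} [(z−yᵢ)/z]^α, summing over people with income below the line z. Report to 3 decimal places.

Below z: €42, €54, €82, €228 (q = 4 of N = 9).
Normalized shortfalls: (400−42)/400 = 0.8950; (400−54)/400 = 0.8650; (400−82)/400 = 0.7950; (400−228)/400 = 0.4300.
Raised to α = 0.5: 0.94604; 0.93005; 0.89163; 0.65574.
Sum = 3.423470; FGT(0.5) = 3.423470 / 9 = 0.380.

0.380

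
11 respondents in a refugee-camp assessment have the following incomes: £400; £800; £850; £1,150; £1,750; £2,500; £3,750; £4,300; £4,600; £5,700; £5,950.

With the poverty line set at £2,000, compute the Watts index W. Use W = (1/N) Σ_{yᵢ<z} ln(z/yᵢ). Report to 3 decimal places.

0.370

Below z: £400, £800, £850, £1,150, £1,750 (q = 5 of N = 11).
ln(z/y) terms: ln(2000/400) = 1.6094; ln(2000/800) = 0.9163; ln(2000/850) = 0.8557; ln(2000/1150) = 0.5534; ln(2000/1750) = 0.1335.
W = 4.068311 / 11 = 0.370.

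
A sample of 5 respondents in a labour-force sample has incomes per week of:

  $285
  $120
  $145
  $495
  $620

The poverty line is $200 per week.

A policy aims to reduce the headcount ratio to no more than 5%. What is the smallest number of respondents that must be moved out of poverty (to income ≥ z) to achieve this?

2

Currently q = 2 of N = 5 are below the line (H = 0.400).
A headcount ratio of at most 5% allows at most ⌊0.05 × 5⌋ = 0 poor respondents.
So at least 2 − 0 = 2 must be lifted.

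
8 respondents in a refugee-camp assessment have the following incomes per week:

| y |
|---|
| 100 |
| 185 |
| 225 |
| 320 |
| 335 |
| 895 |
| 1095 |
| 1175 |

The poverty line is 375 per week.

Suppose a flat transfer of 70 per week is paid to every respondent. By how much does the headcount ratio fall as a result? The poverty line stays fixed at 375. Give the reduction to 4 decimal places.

0.2500

Before: below the line — 100, 185, 225, 320, 335; headcount ratio = 0.625000.
After the 70 transfer: below the line — 170, 255, 295; headcount ratio = 0.375000.
Reduction = 0.625000 − 0.375000 = 0.2500.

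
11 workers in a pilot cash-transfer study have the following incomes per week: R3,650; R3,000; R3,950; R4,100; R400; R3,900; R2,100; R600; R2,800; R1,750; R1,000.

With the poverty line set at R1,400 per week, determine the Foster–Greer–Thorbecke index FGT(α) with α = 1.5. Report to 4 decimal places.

0.1080

Below the line: R400, R600, R1,000 (q = 3 of N = 11).
Relative gaps: (1400−400)/1400 = 0.7143; (1400−600)/1400 = 0.5714; (1400−1000)/1400 = 0.2857.
Raised to α = 1.5: 0.60368; 0.43196; 0.15272.
Sum = 1.188362; FGT(1.5) = 1.188362 / 11 = 0.1080.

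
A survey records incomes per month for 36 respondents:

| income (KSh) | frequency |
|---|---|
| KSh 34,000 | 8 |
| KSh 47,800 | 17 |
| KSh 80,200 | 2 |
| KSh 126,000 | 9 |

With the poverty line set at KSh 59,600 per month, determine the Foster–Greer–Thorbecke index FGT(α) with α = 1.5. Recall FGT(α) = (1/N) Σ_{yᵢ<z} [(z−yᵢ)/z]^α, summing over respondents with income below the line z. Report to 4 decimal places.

0.1042

Incomes under z: 8×KSh 34,000, 17×KSh 47,800 (q = 25 of N = 36).
Gap ratios (z−y)/z: (59600−34000)/59600 = 0.4295 (×8); (59600−47800)/59600 = 0.1980 (×17).
Raised to α = 1.5: 0.28151 (×8); 0.08810 (×17).
Sum = 3.749686; FGT(1.5) = 3.749686 / 36 = 0.1042.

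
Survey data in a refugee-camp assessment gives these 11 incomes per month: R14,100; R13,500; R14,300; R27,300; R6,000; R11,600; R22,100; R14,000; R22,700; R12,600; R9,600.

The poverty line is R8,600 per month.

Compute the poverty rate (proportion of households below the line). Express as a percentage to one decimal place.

1 of the 11 households have income below R8,600.
H = 1/11 = 9.1%.

9.1%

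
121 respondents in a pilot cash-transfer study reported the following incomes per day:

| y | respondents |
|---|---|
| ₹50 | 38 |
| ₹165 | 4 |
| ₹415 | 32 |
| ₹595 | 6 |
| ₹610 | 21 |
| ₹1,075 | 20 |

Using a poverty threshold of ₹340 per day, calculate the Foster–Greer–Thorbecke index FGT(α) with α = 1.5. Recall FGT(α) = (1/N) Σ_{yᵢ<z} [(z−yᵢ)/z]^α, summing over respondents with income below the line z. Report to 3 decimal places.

0.260

Poor units: 38×₹50, 4×₹165 (q = 42 of N = 121).
Gap ratios (z−y)/z: (340−50)/340 = 0.8529 (×38); (340−165)/340 = 0.5147 (×4).
Raised to α = 1.5: 0.78773 (×38); 0.36927 (×4).
Sum = 31.410887; FGT(1.5) = 31.410887 / 121 = 0.260.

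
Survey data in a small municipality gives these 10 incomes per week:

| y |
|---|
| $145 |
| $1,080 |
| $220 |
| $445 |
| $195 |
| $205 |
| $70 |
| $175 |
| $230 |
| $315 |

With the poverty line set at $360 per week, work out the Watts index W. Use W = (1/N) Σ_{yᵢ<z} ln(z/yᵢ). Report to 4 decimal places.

Below z: $70, $145, $175, $195, $205, $220, $230, $315 (q = 8 of N = 10).
Log gaps: ln(360/70) = 1.6376; ln(360/145) = 0.9094; ln(360/175) = 0.7213; ln(360/195) = 0.6131; ln(360/205) = 0.5631; ln(360/220) = 0.4925; ln(360/230) = 0.4480; ln(360/315) = 0.1335.
W = 5.518528 / 10 = 0.5519.

0.5519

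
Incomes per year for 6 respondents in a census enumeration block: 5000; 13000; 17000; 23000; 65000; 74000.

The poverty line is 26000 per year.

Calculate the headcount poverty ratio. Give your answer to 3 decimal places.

4 of the 6 respondents have income below 26000.
H = 4/6 = 0.667.

0.667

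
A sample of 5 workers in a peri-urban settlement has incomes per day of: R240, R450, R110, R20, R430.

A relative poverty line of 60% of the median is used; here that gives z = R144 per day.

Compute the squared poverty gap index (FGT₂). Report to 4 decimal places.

0.1595

Incomes under z: R20, R110 (q = 2 of N = 5).
Gap ratios (z−y)/z: (144−20)/144 = 0.8611; (144−110)/144 = 0.2361.
Squared: 0.7415; 0.0557.
Sum = 0.797261; P₂ = 0.797261 / 5 = 0.1595.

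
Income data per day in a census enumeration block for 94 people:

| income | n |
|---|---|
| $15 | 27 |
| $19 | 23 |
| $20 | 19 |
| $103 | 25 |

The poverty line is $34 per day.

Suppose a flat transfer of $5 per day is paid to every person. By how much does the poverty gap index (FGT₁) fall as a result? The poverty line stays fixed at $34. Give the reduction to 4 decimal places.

0.1079

Before: below the line — 27×$15, 23×$19, 19×$20; poverty gap index (FGT₁) = 0.351690.
After the $5 transfer: below the line — 27×$20, 23×$24, 19×$25; poverty gap index (FGT₁) = 0.243742.
Reduction = 0.351690 − 0.243742 = 0.1079.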